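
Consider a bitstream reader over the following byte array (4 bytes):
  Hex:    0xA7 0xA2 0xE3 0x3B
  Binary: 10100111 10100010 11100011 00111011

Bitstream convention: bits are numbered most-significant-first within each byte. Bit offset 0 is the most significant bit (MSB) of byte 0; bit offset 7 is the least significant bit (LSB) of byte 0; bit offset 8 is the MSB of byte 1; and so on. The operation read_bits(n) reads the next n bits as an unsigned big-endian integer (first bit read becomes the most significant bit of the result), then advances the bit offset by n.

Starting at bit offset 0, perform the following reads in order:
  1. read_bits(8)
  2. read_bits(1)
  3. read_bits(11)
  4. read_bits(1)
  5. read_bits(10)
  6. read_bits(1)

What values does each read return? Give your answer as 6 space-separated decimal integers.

Read 1: bits[0:8] width=8 -> value=167 (bin 10100111); offset now 8 = byte 1 bit 0; 24 bits remain
Read 2: bits[8:9] width=1 -> value=1 (bin 1); offset now 9 = byte 1 bit 1; 23 bits remain
Read 3: bits[9:20] width=11 -> value=558 (bin 01000101110); offset now 20 = byte 2 bit 4; 12 bits remain
Read 4: bits[20:21] width=1 -> value=0 (bin 0); offset now 21 = byte 2 bit 5; 11 bits remain
Read 5: bits[21:31] width=10 -> value=413 (bin 0110011101); offset now 31 = byte 3 bit 7; 1 bits remain
Read 6: bits[31:32] width=1 -> value=1 (bin 1); offset now 32 = byte 4 bit 0; 0 bits remain

Answer: 167 1 558 0 413 1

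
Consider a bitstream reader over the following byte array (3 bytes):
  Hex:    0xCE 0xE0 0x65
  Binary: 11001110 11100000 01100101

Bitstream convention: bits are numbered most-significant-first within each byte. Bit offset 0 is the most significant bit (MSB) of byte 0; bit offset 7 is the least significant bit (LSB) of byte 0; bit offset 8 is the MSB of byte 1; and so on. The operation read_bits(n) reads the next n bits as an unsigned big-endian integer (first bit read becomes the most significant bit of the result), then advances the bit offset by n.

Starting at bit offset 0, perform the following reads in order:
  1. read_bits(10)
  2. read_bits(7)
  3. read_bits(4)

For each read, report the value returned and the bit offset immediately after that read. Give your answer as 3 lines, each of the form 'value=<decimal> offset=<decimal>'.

Answer: value=827 offset=10
value=64 offset=17
value=12 offset=21

Derivation:
Read 1: bits[0:10] width=10 -> value=827 (bin 1100111011); offset now 10 = byte 1 bit 2; 14 bits remain
Read 2: bits[10:17] width=7 -> value=64 (bin 1000000); offset now 17 = byte 2 bit 1; 7 bits remain
Read 3: bits[17:21] width=4 -> value=12 (bin 1100); offset now 21 = byte 2 bit 5; 3 bits remain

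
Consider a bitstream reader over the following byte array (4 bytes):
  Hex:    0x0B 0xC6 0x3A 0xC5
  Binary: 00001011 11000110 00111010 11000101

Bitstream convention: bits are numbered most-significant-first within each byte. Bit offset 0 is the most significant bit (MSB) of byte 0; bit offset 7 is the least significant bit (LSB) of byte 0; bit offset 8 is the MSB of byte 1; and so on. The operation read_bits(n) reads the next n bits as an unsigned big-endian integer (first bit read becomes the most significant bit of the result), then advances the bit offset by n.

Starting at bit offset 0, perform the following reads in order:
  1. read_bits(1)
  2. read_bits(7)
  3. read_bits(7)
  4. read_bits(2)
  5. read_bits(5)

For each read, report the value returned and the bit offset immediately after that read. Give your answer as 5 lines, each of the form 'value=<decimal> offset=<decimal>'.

Read 1: bits[0:1] width=1 -> value=0 (bin 0); offset now 1 = byte 0 bit 1; 31 bits remain
Read 2: bits[1:8] width=7 -> value=11 (bin 0001011); offset now 8 = byte 1 bit 0; 24 bits remain
Read 3: bits[8:15] width=7 -> value=99 (bin 1100011); offset now 15 = byte 1 bit 7; 17 bits remain
Read 4: bits[15:17] width=2 -> value=0 (bin 00); offset now 17 = byte 2 bit 1; 15 bits remain
Read 5: bits[17:22] width=5 -> value=14 (bin 01110); offset now 22 = byte 2 bit 6; 10 bits remain

Answer: value=0 offset=1
value=11 offset=8
value=99 offset=15
value=0 offset=17
value=14 offset=22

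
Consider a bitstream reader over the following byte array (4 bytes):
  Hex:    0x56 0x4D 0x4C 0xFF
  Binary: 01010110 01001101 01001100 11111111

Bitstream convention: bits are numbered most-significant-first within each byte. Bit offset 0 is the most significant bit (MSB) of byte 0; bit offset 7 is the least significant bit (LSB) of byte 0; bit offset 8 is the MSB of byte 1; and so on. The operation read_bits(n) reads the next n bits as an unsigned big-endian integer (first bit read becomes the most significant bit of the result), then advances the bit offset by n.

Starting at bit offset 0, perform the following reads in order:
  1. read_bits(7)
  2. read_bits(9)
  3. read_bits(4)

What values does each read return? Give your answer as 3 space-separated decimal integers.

Answer: 43 77 4

Derivation:
Read 1: bits[0:7] width=7 -> value=43 (bin 0101011); offset now 7 = byte 0 bit 7; 25 bits remain
Read 2: bits[7:16] width=9 -> value=77 (bin 001001101); offset now 16 = byte 2 bit 0; 16 bits remain
Read 3: bits[16:20] width=4 -> value=4 (bin 0100); offset now 20 = byte 2 bit 4; 12 bits remain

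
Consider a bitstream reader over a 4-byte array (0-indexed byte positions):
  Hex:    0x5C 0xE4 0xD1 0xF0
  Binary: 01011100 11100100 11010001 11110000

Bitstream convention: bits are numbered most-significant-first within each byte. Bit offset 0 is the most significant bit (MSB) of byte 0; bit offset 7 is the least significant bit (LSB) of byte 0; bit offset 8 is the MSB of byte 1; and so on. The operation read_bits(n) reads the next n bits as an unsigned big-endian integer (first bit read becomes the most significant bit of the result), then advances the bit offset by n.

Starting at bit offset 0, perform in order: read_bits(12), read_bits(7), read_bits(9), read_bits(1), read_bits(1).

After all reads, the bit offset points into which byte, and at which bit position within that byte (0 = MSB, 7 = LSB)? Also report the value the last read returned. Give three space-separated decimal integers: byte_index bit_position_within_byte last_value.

Answer: 3 6 0

Derivation:
Read 1: bits[0:12] width=12 -> value=1486 (bin 010111001110); offset now 12 = byte 1 bit 4; 20 bits remain
Read 2: bits[12:19] width=7 -> value=38 (bin 0100110); offset now 19 = byte 2 bit 3; 13 bits remain
Read 3: bits[19:28] width=9 -> value=287 (bin 100011111); offset now 28 = byte 3 bit 4; 4 bits remain
Read 4: bits[28:29] width=1 -> value=0 (bin 0); offset now 29 = byte 3 bit 5; 3 bits remain
Read 5: bits[29:30] width=1 -> value=0 (bin 0); offset now 30 = byte 3 bit 6; 2 bits remain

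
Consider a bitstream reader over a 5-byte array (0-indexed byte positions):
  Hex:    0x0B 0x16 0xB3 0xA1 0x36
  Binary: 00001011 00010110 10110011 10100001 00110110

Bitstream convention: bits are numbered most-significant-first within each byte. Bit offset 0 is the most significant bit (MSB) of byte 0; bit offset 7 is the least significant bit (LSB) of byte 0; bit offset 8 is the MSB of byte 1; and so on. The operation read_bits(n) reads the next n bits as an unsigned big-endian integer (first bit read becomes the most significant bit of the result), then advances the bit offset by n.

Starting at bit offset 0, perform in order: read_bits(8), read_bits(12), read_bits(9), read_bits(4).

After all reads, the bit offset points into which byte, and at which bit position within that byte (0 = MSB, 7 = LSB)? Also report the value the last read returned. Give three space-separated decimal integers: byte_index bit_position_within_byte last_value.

Read 1: bits[0:8] width=8 -> value=11 (bin 00001011); offset now 8 = byte 1 bit 0; 32 bits remain
Read 2: bits[8:20] width=12 -> value=363 (bin 000101101011); offset now 20 = byte 2 bit 4; 20 bits remain
Read 3: bits[20:29] width=9 -> value=116 (bin 001110100); offset now 29 = byte 3 bit 5; 11 bits remain
Read 4: bits[29:33] width=4 -> value=2 (bin 0010); offset now 33 = byte 4 bit 1; 7 bits remain

Answer: 4 1 2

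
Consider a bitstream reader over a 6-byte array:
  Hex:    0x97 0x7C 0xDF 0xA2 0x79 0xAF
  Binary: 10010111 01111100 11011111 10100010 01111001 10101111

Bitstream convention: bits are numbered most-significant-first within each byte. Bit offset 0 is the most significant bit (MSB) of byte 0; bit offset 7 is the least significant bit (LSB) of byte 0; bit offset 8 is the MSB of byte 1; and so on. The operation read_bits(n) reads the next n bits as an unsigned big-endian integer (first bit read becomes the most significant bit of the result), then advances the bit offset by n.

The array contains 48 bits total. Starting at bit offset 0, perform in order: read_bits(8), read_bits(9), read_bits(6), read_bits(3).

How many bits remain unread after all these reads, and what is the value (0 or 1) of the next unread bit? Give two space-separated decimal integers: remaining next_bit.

Read 1: bits[0:8] width=8 -> value=151 (bin 10010111); offset now 8 = byte 1 bit 0; 40 bits remain
Read 2: bits[8:17] width=9 -> value=249 (bin 011111001); offset now 17 = byte 2 bit 1; 31 bits remain
Read 3: bits[17:23] width=6 -> value=47 (bin 101111); offset now 23 = byte 2 bit 7; 25 bits remain
Read 4: bits[23:26] width=3 -> value=6 (bin 110); offset now 26 = byte 3 bit 2; 22 bits remain

Answer: 22 1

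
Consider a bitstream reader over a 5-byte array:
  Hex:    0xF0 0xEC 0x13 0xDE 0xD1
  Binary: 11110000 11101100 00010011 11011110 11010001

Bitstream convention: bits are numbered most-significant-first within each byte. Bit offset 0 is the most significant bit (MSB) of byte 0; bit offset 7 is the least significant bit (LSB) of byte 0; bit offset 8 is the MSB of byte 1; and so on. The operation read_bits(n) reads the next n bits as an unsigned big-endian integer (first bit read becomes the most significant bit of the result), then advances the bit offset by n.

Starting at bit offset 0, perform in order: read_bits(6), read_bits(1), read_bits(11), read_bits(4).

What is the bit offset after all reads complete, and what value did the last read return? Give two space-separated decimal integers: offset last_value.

Read 1: bits[0:6] width=6 -> value=60 (bin 111100); offset now 6 = byte 0 bit 6; 34 bits remain
Read 2: bits[6:7] width=1 -> value=0 (bin 0); offset now 7 = byte 0 bit 7; 33 bits remain
Read 3: bits[7:18] width=11 -> value=944 (bin 01110110000); offset now 18 = byte 2 bit 2; 22 bits remain
Read 4: bits[18:22] width=4 -> value=4 (bin 0100); offset now 22 = byte 2 bit 6; 18 bits remain

Answer: 22 4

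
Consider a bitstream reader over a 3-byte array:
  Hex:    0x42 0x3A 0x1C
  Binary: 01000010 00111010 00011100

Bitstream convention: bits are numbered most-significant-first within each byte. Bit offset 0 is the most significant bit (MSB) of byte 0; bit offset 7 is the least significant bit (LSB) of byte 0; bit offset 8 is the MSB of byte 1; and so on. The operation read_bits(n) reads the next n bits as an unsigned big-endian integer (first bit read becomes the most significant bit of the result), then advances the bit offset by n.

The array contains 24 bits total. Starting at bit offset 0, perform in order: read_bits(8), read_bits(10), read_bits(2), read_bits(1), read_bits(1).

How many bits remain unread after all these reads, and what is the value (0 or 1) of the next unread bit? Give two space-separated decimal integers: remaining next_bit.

Answer: 2 0

Derivation:
Read 1: bits[0:8] width=8 -> value=66 (bin 01000010); offset now 8 = byte 1 bit 0; 16 bits remain
Read 2: bits[8:18] width=10 -> value=232 (bin 0011101000); offset now 18 = byte 2 bit 2; 6 bits remain
Read 3: bits[18:20] width=2 -> value=1 (bin 01); offset now 20 = byte 2 bit 4; 4 bits remain
Read 4: bits[20:21] width=1 -> value=1 (bin 1); offset now 21 = byte 2 bit 5; 3 bits remain
Read 5: bits[21:22] width=1 -> value=1 (bin 1); offset now 22 = byte 2 bit 6; 2 bits remain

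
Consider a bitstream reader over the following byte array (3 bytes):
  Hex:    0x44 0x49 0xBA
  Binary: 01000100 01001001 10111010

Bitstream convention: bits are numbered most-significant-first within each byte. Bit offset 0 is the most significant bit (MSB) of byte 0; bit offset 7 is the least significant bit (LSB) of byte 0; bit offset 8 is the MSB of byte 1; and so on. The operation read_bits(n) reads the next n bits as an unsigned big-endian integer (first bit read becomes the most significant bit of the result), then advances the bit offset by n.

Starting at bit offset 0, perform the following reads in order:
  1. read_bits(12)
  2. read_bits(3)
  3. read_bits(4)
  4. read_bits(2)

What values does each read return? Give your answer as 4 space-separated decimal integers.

Read 1: bits[0:12] width=12 -> value=1092 (bin 010001000100); offset now 12 = byte 1 bit 4; 12 bits remain
Read 2: bits[12:15] width=3 -> value=4 (bin 100); offset now 15 = byte 1 bit 7; 9 bits remain
Read 3: bits[15:19] width=4 -> value=13 (bin 1101); offset now 19 = byte 2 bit 3; 5 bits remain
Read 4: bits[19:21] width=2 -> value=3 (bin 11); offset now 21 = byte 2 bit 5; 3 bits remain

Answer: 1092 4 13 3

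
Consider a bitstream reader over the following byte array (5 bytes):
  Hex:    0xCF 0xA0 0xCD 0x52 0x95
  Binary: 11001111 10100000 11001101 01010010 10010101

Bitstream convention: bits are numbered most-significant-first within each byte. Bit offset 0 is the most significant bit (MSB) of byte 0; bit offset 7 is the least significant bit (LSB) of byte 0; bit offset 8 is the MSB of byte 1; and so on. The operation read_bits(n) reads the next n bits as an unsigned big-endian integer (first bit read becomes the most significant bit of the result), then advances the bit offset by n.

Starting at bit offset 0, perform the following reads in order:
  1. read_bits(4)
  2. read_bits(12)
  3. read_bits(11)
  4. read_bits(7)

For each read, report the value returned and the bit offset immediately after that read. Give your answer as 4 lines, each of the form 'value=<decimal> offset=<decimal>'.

Answer: value=12 offset=4
value=4000 offset=16
value=1642 offset=27
value=74 offset=34

Derivation:
Read 1: bits[0:4] width=4 -> value=12 (bin 1100); offset now 4 = byte 0 bit 4; 36 bits remain
Read 2: bits[4:16] width=12 -> value=4000 (bin 111110100000); offset now 16 = byte 2 bit 0; 24 bits remain
Read 3: bits[16:27] width=11 -> value=1642 (bin 11001101010); offset now 27 = byte 3 bit 3; 13 bits remain
Read 4: bits[27:34] width=7 -> value=74 (bin 1001010); offset now 34 = byte 4 bit 2; 6 bits remain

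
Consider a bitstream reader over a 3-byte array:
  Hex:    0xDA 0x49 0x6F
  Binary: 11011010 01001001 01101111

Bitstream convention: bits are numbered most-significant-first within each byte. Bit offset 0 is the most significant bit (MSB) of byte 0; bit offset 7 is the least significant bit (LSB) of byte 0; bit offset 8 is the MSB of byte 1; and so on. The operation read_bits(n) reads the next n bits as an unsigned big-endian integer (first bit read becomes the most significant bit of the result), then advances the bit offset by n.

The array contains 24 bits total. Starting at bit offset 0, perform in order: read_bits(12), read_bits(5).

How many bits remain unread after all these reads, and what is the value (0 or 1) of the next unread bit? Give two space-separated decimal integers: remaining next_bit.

Read 1: bits[0:12] width=12 -> value=3492 (bin 110110100100); offset now 12 = byte 1 bit 4; 12 bits remain
Read 2: bits[12:17] width=5 -> value=18 (bin 10010); offset now 17 = byte 2 bit 1; 7 bits remain

Answer: 7 1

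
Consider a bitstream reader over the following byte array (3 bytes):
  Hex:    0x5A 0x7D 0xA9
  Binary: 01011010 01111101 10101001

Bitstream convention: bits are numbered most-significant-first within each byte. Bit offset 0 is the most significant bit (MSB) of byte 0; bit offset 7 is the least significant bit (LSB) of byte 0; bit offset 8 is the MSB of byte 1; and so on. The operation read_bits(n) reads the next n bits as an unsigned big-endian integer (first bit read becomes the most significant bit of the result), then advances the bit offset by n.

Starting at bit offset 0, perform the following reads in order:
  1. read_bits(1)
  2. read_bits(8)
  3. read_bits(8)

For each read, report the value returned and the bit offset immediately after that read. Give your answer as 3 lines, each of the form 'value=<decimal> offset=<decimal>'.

Answer: value=0 offset=1
value=180 offset=9
value=251 offset=17

Derivation:
Read 1: bits[0:1] width=1 -> value=0 (bin 0); offset now 1 = byte 0 bit 1; 23 bits remain
Read 2: bits[1:9] width=8 -> value=180 (bin 10110100); offset now 9 = byte 1 bit 1; 15 bits remain
Read 3: bits[9:17] width=8 -> value=251 (bin 11111011); offset now 17 = byte 2 bit 1; 7 bits remain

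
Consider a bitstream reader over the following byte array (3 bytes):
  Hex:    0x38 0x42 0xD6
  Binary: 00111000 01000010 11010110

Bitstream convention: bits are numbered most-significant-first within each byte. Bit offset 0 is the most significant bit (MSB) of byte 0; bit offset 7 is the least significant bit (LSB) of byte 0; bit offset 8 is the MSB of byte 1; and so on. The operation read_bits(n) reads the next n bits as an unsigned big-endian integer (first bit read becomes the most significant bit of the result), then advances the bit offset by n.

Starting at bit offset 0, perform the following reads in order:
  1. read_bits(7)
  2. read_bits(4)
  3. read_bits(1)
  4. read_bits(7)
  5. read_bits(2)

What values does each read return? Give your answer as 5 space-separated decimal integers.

Answer: 28 2 0 22 2

Derivation:
Read 1: bits[0:7] width=7 -> value=28 (bin 0011100); offset now 7 = byte 0 bit 7; 17 bits remain
Read 2: bits[7:11] width=4 -> value=2 (bin 0010); offset now 11 = byte 1 bit 3; 13 bits remain
Read 3: bits[11:12] width=1 -> value=0 (bin 0); offset now 12 = byte 1 bit 4; 12 bits remain
Read 4: bits[12:19] width=7 -> value=22 (bin 0010110); offset now 19 = byte 2 bit 3; 5 bits remain
Read 5: bits[19:21] width=2 -> value=2 (bin 10); offset now 21 = byte 2 bit 5; 3 bits remain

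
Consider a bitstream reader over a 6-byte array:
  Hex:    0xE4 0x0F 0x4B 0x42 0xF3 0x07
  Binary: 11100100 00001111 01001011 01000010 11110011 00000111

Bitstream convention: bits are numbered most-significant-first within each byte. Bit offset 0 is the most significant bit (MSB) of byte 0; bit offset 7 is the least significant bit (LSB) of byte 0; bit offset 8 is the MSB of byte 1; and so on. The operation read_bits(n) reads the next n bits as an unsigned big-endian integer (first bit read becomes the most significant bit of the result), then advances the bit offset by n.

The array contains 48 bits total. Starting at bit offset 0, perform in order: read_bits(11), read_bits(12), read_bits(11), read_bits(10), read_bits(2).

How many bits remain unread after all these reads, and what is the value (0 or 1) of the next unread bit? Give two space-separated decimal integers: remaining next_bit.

Answer: 2 1

Derivation:
Read 1: bits[0:11] width=11 -> value=1824 (bin 11100100000); offset now 11 = byte 1 bit 3; 37 bits remain
Read 2: bits[11:23] width=12 -> value=1957 (bin 011110100101); offset now 23 = byte 2 bit 7; 25 bits remain
Read 3: bits[23:34] width=11 -> value=1291 (bin 10100001011); offset now 34 = byte 4 bit 2; 14 bits remain
Read 4: bits[34:44] width=10 -> value=816 (bin 1100110000); offset now 44 = byte 5 bit 4; 4 bits remain
Read 5: bits[44:46] width=2 -> value=1 (bin 01); offset now 46 = byte 5 bit 6; 2 bits remain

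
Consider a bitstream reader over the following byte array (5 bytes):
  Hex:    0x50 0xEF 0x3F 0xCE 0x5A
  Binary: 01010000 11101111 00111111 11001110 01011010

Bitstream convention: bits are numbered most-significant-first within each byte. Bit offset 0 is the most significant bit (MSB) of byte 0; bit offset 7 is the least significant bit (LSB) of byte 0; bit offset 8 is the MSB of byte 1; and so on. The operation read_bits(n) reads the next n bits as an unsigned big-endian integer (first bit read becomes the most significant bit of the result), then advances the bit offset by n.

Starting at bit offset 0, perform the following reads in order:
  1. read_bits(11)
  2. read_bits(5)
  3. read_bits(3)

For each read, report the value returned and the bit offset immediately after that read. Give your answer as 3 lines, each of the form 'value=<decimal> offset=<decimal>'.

Read 1: bits[0:11] width=11 -> value=647 (bin 01010000111); offset now 11 = byte 1 bit 3; 29 bits remain
Read 2: bits[11:16] width=5 -> value=15 (bin 01111); offset now 16 = byte 2 bit 0; 24 bits remain
Read 3: bits[16:19] width=3 -> value=1 (bin 001); offset now 19 = byte 2 bit 3; 21 bits remain

Answer: value=647 offset=11
value=15 offset=16
value=1 offset=19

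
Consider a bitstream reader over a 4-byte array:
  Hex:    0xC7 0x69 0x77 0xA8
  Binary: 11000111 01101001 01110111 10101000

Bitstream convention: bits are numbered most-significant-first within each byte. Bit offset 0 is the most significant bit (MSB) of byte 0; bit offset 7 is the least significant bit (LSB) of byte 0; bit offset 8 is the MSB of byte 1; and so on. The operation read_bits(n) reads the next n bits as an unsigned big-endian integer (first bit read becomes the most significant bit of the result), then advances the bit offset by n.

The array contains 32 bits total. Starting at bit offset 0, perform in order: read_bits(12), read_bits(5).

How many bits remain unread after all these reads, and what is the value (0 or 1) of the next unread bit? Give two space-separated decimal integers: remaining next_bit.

Read 1: bits[0:12] width=12 -> value=3190 (bin 110001110110); offset now 12 = byte 1 bit 4; 20 bits remain
Read 2: bits[12:17] width=5 -> value=18 (bin 10010); offset now 17 = byte 2 bit 1; 15 bits remain

Answer: 15 1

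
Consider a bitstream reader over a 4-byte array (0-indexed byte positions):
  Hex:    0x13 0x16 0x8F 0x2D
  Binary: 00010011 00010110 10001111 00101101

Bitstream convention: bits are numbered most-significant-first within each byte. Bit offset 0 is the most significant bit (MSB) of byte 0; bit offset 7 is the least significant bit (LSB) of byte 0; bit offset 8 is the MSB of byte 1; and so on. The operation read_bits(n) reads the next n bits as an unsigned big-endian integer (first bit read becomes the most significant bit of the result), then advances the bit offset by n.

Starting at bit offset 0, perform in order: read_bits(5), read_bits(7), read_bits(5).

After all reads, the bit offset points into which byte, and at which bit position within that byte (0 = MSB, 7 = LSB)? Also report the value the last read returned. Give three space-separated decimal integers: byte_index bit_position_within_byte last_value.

Answer: 2 1 13

Derivation:
Read 1: bits[0:5] width=5 -> value=2 (bin 00010); offset now 5 = byte 0 bit 5; 27 bits remain
Read 2: bits[5:12] width=7 -> value=49 (bin 0110001); offset now 12 = byte 1 bit 4; 20 bits remain
Read 3: bits[12:17] width=5 -> value=13 (bin 01101); offset now 17 = byte 2 bit 1; 15 bits remain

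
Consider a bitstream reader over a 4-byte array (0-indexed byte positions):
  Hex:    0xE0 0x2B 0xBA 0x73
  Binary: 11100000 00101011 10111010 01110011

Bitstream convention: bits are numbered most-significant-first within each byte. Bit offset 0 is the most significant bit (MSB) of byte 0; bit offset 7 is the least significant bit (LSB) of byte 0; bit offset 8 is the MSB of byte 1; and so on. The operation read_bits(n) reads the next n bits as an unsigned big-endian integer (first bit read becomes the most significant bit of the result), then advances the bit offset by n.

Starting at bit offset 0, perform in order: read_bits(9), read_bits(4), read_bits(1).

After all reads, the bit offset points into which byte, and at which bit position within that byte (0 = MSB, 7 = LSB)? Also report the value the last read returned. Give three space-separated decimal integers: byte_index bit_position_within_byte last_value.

Read 1: bits[0:9] width=9 -> value=448 (bin 111000000); offset now 9 = byte 1 bit 1; 23 bits remain
Read 2: bits[9:13] width=4 -> value=5 (bin 0101); offset now 13 = byte 1 bit 5; 19 bits remain
Read 3: bits[13:14] width=1 -> value=0 (bin 0); offset now 14 = byte 1 bit 6; 18 bits remain

Answer: 1 6 0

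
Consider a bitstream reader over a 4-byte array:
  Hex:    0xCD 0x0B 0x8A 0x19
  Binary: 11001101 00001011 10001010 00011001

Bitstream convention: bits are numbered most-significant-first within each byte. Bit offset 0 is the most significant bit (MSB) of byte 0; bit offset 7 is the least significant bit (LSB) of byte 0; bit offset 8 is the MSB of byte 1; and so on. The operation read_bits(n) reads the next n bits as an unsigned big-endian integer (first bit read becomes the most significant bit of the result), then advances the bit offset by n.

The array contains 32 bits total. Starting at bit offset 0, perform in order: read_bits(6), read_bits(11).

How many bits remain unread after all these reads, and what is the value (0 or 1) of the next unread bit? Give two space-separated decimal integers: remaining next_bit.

Read 1: bits[0:6] width=6 -> value=51 (bin 110011); offset now 6 = byte 0 bit 6; 26 bits remain
Read 2: bits[6:17] width=11 -> value=535 (bin 01000010111); offset now 17 = byte 2 bit 1; 15 bits remain

Answer: 15 0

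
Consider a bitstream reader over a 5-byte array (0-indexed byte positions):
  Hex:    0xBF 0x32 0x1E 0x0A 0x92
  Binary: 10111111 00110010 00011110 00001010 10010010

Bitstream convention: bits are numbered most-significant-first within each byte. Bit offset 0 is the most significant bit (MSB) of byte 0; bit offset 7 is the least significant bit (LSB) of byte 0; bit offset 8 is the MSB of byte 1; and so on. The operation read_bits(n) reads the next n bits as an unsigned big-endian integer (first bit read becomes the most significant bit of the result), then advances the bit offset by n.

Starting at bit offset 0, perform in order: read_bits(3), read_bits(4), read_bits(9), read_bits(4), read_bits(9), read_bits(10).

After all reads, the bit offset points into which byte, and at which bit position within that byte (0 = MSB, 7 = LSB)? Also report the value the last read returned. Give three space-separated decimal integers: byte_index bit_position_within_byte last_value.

Read 1: bits[0:3] width=3 -> value=5 (bin 101); offset now 3 = byte 0 bit 3; 37 bits remain
Read 2: bits[3:7] width=4 -> value=15 (bin 1111); offset now 7 = byte 0 bit 7; 33 bits remain
Read 3: bits[7:16] width=9 -> value=306 (bin 100110010); offset now 16 = byte 2 bit 0; 24 bits remain
Read 4: bits[16:20] width=4 -> value=1 (bin 0001); offset now 20 = byte 2 bit 4; 20 bits remain
Read 5: bits[20:29] width=9 -> value=449 (bin 111000001); offset now 29 = byte 3 bit 5; 11 bits remain
Read 6: bits[29:39] width=10 -> value=329 (bin 0101001001); offset now 39 = byte 4 bit 7; 1 bits remain

Answer: 4 7 329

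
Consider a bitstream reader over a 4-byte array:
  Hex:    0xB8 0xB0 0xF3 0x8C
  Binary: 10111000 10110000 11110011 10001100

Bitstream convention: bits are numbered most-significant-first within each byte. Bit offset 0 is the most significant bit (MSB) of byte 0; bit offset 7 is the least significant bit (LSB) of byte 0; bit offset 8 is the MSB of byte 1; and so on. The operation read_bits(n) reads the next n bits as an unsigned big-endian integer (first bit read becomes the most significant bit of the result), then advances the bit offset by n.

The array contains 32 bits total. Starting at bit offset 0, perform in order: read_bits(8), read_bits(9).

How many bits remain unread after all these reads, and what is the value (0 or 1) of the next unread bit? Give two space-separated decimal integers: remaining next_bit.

Answer: 15 1

Derivation:
Read 1: bits[0:8] width=8 -> value=184 (bin 10111000); offset now 8 = byte 1 bit 0; 24 bits remain
Read 2: bits[8:17] width=9 -> value=353 (bin 101100001); offset now 17 = byte 2 bit 1; 15 bits remain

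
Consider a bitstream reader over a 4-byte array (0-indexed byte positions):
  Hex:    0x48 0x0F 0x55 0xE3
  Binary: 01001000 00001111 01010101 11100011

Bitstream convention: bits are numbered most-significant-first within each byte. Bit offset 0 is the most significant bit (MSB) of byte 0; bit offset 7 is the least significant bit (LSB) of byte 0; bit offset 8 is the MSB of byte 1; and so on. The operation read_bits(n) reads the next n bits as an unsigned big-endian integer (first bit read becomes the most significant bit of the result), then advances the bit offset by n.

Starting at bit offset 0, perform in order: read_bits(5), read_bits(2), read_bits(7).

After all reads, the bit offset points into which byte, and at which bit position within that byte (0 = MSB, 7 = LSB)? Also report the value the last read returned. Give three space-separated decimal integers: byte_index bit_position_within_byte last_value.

Answer: 1 6 3

Derivation:
Read 1: bits[0:5] width=5 -> value=9 (bin 01001); offset now 5 = byte 0 bit 5; 27 bits remain
Read 2: bits[5:7] width=2 -> value=0 (bin 00); offset now 7 = byte 0 bit 7; 25 bits remain
Read 3: bits[7:14] width=7 -> value=3 (bin 0000011); offset now 14 = byte 1 bit 6; 18 bits remain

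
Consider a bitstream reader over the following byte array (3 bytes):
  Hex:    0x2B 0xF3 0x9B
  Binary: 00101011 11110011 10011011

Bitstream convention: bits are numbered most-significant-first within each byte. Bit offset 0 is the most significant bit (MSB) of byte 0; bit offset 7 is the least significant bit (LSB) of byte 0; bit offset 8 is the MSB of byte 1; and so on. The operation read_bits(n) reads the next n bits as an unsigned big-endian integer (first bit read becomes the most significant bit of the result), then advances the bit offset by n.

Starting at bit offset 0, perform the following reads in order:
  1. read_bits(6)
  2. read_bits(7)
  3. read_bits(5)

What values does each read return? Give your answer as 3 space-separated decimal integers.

Read 1: bits[0:6] width=6 -> value=10 (bin 001010); offset now 6 = byte 0 bit 6; 18 bits remain
Read 2: bits[6:13] width=7 -> value=126 (bin 1111110); offset now 13 = byte 1 bit 5; 11 bits remain
Read 3: bits[13:18] width=5 -> value=14 (bin 01110); offset now 18 = byte 2 bit 2; 6 bits remain

Answer: 10 126 14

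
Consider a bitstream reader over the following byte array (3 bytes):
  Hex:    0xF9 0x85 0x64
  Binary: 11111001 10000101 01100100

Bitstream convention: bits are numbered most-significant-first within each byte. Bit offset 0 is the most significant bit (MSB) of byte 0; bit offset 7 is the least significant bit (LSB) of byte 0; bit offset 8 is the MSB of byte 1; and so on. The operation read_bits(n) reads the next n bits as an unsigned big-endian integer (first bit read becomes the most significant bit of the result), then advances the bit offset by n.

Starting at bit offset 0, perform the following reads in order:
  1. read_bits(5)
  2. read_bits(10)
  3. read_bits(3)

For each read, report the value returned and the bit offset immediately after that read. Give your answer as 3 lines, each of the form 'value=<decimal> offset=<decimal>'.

Read 1: bits[0:5] width=5 -> value=31 (bin 11111); offset now 5 = byte 0 bit 5; 19 bits remain
Read 2: bits[5:15] width=10 -> value=194 (bin 0011000010); offset now 15 = byte 1 bit 7; 9 bits remain
Read 3: bits[15:18] width=3 -> value=5 (bin 101); offset now 18 = byte 2 bit 2; 6 bits remain

Answer: value=31 offset=5
value=194 offset=15
value=5 offset=18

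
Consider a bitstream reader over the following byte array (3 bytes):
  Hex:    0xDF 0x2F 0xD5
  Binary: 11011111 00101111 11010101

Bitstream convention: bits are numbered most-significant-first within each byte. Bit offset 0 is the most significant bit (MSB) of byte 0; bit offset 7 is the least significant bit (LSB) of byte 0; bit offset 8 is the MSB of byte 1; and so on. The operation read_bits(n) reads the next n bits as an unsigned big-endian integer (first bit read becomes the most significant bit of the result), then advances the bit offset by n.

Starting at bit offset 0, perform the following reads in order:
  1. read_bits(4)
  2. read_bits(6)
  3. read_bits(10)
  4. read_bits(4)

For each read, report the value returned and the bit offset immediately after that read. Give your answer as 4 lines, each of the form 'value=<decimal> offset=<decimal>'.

Read 1: bits[0:4] width=4 -> value=13 (bin 1101); offset now 4 = byte 0 bit 4; 20 bits remain
Read 2: bits[4:10] width=6 -> value=60 (bin 111100); offset now 10 = byte 1 bit 2; 14 bits remain
Read 3: bits[10:20] width=10 -> value=765 (bin 1011111101); offset now 20 = byte 2 bit 4; 4 bits remain
Read 4: bits[20:24] width=4 -> value=5 (bin 0101); offset now 24 = byte 3 bit 0; 0 bits remain

Answer: value=13 offset=4
value=60 offset=10
value=765 offset=20
value=5 offset=24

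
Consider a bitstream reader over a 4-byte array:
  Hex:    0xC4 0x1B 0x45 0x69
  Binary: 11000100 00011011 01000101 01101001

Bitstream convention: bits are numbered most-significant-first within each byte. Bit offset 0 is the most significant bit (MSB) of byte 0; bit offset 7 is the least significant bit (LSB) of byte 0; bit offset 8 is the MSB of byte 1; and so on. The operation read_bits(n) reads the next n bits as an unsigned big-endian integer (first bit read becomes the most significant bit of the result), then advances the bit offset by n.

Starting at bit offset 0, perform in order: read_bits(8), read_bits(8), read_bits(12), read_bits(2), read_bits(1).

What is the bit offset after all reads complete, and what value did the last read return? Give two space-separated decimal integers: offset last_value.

Answer: 31 0

Derivation:
Read 1: bits[0:8] width=8 -> value=196 (bin 11000100); offset now 8 = byte 1 bit 0; 24 bits remain
Read 2: bits[8:16] width=8 -> value=27 (bin 00011011); offset now 16 = byte 2 bit 0; 16 bits remain
Read 3: bits[16:28] width=12 -> value=1110 (bin 010001010110); offset now 28 = byte 3 bit 4; 4 bits remain
Read 4: bits[28:30] width=2 -> value=2 (bin 10); offset now 30 = byte 3 bit 6; 2 bits remain
Read 5: bits[30:31] width=1 -> value=0 (bin 0); offset now 31 = byte 3 bit 7; 1 bits remain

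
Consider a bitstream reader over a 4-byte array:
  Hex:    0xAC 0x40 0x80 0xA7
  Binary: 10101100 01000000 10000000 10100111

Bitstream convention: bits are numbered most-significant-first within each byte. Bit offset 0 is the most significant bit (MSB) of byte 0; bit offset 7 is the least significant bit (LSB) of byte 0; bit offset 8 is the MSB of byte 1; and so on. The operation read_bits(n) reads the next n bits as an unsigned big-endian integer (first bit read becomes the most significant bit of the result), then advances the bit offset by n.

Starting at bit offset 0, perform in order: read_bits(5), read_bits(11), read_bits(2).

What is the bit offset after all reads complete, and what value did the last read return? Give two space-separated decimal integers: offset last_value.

Read 1: bits[0:5] width=5 -> value=21 (bin 10101); offset now 5 = byte 0 bit 5; 27 bits remain
Read 2: bits[5:16] width=11 -> value=1088 (bin 10001000000); offset now 16 = byte 2 bit 0; 16 bits remain
Read 3: bits[16:18] width=2 -> value=2 (bin 10); offset now 18 = byte 2 bit 2; 14 bits remain

Answer: 18 2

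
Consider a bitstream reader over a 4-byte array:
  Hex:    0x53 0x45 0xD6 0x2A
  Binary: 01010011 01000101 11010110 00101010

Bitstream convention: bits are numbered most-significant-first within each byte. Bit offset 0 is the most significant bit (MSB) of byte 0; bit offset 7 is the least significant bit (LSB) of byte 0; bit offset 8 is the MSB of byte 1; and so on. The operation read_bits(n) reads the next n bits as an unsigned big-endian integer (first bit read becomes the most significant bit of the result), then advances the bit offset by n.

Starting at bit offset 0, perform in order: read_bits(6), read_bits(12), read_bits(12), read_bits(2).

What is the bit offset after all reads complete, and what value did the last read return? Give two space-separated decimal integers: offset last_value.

Answer: 32 2

Derivation:
Read 1: bits[0:6] width=6 -> value=20 (bin 010100); offset now 6 = byte 0 bit 6; 26 bits remain
Read 2: bits[6:18] width=12 -> value=3351 (bin 110100010111); offset now 18 = byte 2 bit 2; 14 bits remain
Read 3: bits[18:30] width=12 -> value=1418 (bin 010110001010); offset now 30 = byte 3 bit 6; 2 bits remain
Read 4: bits[30:32] width=2 -> value=2 (bin 10); offset now 32 = byte 4 bit 0; 0 bits remain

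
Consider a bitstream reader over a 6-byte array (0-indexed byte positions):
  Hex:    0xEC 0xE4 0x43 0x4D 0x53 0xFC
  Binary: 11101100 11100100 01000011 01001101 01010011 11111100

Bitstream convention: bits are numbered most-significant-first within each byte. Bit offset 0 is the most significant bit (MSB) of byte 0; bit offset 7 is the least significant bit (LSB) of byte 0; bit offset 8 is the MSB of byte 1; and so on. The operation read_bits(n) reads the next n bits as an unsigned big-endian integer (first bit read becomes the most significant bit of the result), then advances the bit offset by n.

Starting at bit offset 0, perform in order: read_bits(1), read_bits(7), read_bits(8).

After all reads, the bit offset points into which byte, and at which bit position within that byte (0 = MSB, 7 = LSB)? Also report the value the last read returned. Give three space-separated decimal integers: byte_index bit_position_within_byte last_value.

Read 1: bits[0:1] width=1 -> value=1 (bin 1); offset now 1 = byte 0 bit 1; 47 bits remain
Read 2: bits[1:8] width=7 -> value=108 (bin 1101100); offset now 8 = byte 1 bit 0; 40 bits remain
Read 3: bits[8:16] width=8 -> value=228 (bin 11100100); offset now 16 = byte 2 bit 0; 32 bits remain

Answer: 2 0 228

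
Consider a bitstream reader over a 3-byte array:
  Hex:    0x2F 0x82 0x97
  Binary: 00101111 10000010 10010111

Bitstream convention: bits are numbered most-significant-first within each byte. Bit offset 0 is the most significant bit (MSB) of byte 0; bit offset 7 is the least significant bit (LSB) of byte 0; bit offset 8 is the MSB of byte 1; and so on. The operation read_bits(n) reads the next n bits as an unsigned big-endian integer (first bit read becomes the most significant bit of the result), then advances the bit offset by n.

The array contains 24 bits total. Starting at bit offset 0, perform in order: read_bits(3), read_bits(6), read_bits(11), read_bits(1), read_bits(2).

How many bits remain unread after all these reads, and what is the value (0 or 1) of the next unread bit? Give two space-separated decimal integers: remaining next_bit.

Read 1: bits[0:3] width=3 -> value=1 (bin 001); offset now 3 = byte 0 bit 3; 21 bits remain
Read 2: bits[3:9] width=6 -> value=31 (bin 011111); offset now 9 = byte 1 bit 1; 15 bits remain
Read 3: bits[9:20] width=11 -> value=41 (bin 00000101001); offset now 20 = byte 2 bit 4; 4 bits remain
Read 4: bits[20:21] width=1 -> value=0 (bin 0); offset now 21 = byte 2 bit 5; 3 bits remain
Read 5: bits[21:23] width=2 -> value=3 (bin 11); offset now 23 = byte 2 bit 7; 1 bits remain

Answer: 1 1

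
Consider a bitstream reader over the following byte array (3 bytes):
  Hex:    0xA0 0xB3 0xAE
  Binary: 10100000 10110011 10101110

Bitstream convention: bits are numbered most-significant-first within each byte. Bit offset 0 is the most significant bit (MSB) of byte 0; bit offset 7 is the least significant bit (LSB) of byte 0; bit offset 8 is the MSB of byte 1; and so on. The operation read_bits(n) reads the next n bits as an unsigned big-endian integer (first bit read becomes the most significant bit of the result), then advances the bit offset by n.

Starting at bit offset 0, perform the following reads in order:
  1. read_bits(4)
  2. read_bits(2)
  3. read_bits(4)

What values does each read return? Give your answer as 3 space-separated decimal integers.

Answer: 10 0 2

Derivation:
Read 1: bits[0:4] width=4 -> value=10 (bin 1010); offset now 4 = byte 0 bit 4; 20 bits remain
Read 2: bits[4:6] width=2 -> value=0 (bin 00); offset now 6 = byte 0 bit 6; 18 bits remain
Read 3: bits[6:10] width=4 -> value=2 (bin 0010); offset now 10 = byte 1 bit 2; 14 bits remain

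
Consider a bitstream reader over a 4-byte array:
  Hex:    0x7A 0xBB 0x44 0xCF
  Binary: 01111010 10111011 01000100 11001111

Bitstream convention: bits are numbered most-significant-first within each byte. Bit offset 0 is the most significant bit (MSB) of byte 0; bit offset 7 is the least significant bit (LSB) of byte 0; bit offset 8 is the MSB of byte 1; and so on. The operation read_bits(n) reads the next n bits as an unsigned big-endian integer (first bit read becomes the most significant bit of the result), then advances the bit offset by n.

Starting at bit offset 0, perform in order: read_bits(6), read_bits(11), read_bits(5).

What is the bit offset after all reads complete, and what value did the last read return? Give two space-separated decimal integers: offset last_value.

Read 1: bits[0:6] width=6 -> value=30 (bin 011110); offset now 6 = byte 0 bit 6; 26 bits remain
Read 2: bits[6:17] width=11 -> value=1398 (bin 10101110110); offset now 17 = byte 2 bit 1; 15 bits remain
Read 3: bits[17:22] width=5 -> value=17 (bin 10001); offset now 22 = byte 2 bit 6; 10 bits remain

Answer: 22 17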